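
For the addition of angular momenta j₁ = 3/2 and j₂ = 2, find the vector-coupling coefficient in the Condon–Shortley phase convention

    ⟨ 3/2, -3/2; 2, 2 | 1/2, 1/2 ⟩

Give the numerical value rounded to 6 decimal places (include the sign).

√[2·3!0!1!/5! · 0!3!4!0!1!0!] = √(72/5)
  +(−1)^3/∏(3,0,0,1,0,0)! = -1/6  (running -1/6)
⟨..|..⟩ = √(72/5)·(-1/6) = -0.632456

-0.632456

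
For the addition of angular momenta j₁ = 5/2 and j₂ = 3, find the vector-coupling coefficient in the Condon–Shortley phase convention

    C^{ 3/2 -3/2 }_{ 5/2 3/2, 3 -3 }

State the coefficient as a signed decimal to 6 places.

√[4·4!1!2!/8! · 4!1!0!6!0!3!] = √(3456/7)
  +(−1)^0/∏(0,4,1,0,0,2)! = 1/48  (running 1/48)
⟨..|..⟩ = √(3456/7)·(1/48) = +0.462910

+0.462910  (= +√(3/14))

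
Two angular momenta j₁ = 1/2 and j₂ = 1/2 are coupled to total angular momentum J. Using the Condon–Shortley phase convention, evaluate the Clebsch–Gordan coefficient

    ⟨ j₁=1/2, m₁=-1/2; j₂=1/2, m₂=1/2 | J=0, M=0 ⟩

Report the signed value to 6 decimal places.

−√(1/2) = -0.707107

√[1·1!0!0!/2! · 0!1!1!0!0!0!] = √(1/2)
  +(−1)^1/∏(1,0,0,0,0,0)! = -1  (running -1)
⟨..|..⟩ = √(1/2)·(-1) = -0.707107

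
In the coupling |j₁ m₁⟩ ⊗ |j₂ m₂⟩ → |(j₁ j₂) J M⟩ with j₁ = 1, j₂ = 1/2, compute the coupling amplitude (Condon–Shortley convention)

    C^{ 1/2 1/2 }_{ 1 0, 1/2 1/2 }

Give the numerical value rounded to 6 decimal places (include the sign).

−√(1/3) = -0.577350

j₁+j₂−J=1  J+j₁−j₂=1  J−j₁+j₂=0  j₁+j₂+J+1=3
(j₁±m₁, j₂±m₂, J±M) = (1,1,1,0,1,0)
P² = 1/3
sum k=1..1:
  [1] −1/1 = -1
S = -1
C² = P²·S² = 1/3 ; C = -0.577350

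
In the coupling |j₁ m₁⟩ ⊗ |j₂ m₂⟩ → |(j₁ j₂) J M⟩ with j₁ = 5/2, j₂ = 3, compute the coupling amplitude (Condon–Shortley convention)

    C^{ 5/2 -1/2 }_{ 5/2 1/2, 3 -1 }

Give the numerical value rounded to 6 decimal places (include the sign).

√[6·3!2!3!/9! · 3!2!2!4!2!3!] = √(288/35)
  +(−1)^0/∏(0,3,2,2,0,1)! = 1/24  (running 1/24)
  +(−1)^1/∏(1,2,1,1,1,2)! = -1/4  (running -5/24)
  +(−1)^2/∏(2,1,0,0,2,3)! = 1/24  (running -1/6)
⟨..|..⟩ = √(288/35)·(-1/6) = -0.478091

-0.478091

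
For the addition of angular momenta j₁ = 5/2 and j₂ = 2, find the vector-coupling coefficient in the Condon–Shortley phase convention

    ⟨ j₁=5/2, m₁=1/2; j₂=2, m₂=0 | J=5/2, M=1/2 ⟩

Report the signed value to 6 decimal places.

−√(8/35) ≈ -0.478091

triangle: 2!×3!×2!/8! = 24/40320
(j±m)!: 3!×2!×2!×2!×3!×2! = 576
prefactor² = (2J+1)×Δ×N² = 72/35
  k=0: +1/(0!×2!×2!×2!×1!×0!) = 1/8
  k=1: −1/(1!×1!×1!×1!×2!×1!) = -1/2
  k=2: +1/(2!×0!×0!×0!×3!×2!) = 1/24
Σ = -1/3  ⇒  CG² = 72/35×(-1/3)² = 8/35
CG = −√(8/35) = -0.478091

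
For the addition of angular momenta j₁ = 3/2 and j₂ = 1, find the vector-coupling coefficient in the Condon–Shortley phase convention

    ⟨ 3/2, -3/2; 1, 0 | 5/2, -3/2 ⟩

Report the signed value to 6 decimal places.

+0.632456

triangle: 0!*3!*2!/6! = 12/720
(j±m)!: 0!*3!*1!*1!*1!*4! = 144
prefactor² = (2J+1)*Δ*N² = 72/5
  k=0: +1/(0!*0!*3!*1!*0!*1!) = 1/6
Σ = 1/6  ⇒  CG² = 72/5*1/6² = 2/5
CG = +√(2/5) = +0.632456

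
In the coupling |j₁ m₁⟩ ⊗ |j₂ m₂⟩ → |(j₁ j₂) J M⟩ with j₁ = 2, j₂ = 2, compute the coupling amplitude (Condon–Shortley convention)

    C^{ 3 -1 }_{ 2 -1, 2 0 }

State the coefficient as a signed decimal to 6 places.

-0.447214

j₁+j₂−J=1  J+j₁−j₂=3  J−j₁+j₂=3  j₁+j₂+J+1=8
(j₁±m₁, j₂±m₂, J±M) = (1,3,2,2,2,4)
P² = 36/5
sum k=0..1:
  [0] +1/12 = 1/12
  [1] −1/4 = -1/4
S = -1/6
C² = P²·S² = 1/5 ; C = -0.447214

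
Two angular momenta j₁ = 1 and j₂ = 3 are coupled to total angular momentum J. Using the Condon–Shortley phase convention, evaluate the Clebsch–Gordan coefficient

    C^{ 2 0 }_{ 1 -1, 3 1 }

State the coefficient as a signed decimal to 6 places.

j₁+j₂−J=2  J+j₁−j₂=0  J−j₁+j₂=4  j₁+j₂+J+1=7
(j₁±m₁, j₂±m₂, J±M) = (0,2,4,2,2,2)
P² = 128/7
sum k=2..2:
  [2] +1/8 = 1/8
S = 1/8
C² = P²·S² = 2/7 ; C = +0.534522

+√(2/7) ≈ +0.534522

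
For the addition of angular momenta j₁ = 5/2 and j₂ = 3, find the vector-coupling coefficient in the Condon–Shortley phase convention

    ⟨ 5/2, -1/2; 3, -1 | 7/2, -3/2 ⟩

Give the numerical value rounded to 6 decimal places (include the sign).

−√(5/21) = -0.487950

triangle: 2!·3!·4!/10! = 288/3628800
(j±m)!: 2!·3!·2!·4!·2!·5! = 138240
prefactor² = (2J+1)·Δ·N² = 3072/35
  k=0: +1/(0!·2!·3!·2!·0!·2!) = 1/48
  k=1: −1/(1!·1!·2!·1!·1!·3!) = -1/12
  k=2: +1/(2!·0!·1!·0!·2!·4!) = 1/96
Σ = -5/96  ⇒  CG² = 3072/35·(-5/96)² = 5/21
CG = −√(5/21) = -0.487950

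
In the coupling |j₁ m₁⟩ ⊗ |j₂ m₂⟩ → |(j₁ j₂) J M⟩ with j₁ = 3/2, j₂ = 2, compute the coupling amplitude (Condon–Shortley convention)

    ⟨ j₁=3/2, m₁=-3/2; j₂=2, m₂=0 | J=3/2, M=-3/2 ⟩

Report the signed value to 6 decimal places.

triangle: 2!×1!×2!/6! = 4/720
(j±m)!: 0!×3!×2!×2!×0!×3! = 144
prefactor² = (2J+1)×Δ×N² = 16/5
  k=2: +1/(2!×0!×1!×0!×0!×2!) = 1/4
Σ = 1/4  ⇒  CG² = 16/5×1/4² = 1/5
CG = +√(1/5) = +0.447214

+√(1/5) ≈ +0.447214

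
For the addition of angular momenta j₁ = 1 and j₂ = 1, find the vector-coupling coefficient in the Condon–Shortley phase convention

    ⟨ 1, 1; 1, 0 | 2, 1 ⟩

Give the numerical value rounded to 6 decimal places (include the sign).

j₁+j₂−J=0  J+j₁−j₂=2  J−j₁+j₂=2  j₁+j₂+J+1=5
(j₁±m₁, j₂±m₂, J±M) = (2,0,1,1,3,1)
P² = 2
sum k=0..0:
  [0] +1/2 = 1/2
S = 1/2
C² = P²·S² = 1/2 ; C = +0.707107

+0.707107  (= +√(1/2))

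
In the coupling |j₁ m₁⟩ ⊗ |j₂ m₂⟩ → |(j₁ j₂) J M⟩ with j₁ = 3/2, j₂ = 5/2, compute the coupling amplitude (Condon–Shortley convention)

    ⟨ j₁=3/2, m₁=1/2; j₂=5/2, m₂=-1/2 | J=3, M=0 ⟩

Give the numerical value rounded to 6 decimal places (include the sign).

j₁+j₂−J=1  J+j₁−j₂=2  J−j₁+j₂=4  j₁+j₂+J+1=8
(j₁±m₁, j₂±m₂, J±M) = (2,1,2,3,3,3)
P² = 36/5
sum k=0..1:
  [0] +1/4 = 1/4
  [1] −1/12 = -1/12
S = 1/6
C² = P²·S² = 1/5 ; C = +0.447214

+√(1/5) ≈ +0.447214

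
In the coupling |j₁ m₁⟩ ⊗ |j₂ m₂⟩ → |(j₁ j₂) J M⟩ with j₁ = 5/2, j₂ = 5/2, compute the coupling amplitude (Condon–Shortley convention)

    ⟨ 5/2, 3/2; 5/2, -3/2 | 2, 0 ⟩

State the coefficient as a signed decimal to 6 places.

j₁+j₂−J=3  J+j₁−j₂=2  J−j₁+j₂=2  j₁+j₂+J+1=8
(j₁±m₁, j₂±m₂, J±M) = (4,1,1,4,2,2)
P² = 48/7
sum k=0..1:
  [0] +1/6 = 1/6
  [1] −1/8 = -1/8
S = 1/24
C² = P²·S² = 1/84 ; C = +0.109109

+√(1/84) ≈ +0.109109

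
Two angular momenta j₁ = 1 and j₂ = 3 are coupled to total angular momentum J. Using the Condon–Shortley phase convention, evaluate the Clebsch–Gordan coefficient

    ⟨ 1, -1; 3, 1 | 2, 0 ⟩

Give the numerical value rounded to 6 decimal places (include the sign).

j₁+j₂−J=2  J+j₁−j₂=0  J−j₁+j₂=4  j₁+j₂+J+1=7
(j₁±m₁, j₂±m₂, J±M) = (0,2,4,2,2,2)
P² = 128/7
sum k=2..2:
  [2] +1/8 = 1/8
S = 1/8
C² = P²·S² = 2/7 ; C = +0.534522

+√(2/7) = +0.534522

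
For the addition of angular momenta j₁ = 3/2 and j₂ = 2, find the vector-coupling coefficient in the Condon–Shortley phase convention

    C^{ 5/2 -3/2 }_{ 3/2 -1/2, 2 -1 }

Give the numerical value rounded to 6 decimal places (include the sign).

triangle: 1!×2!×3!/7! = 12/5040
(j±m)!: 1!×2!×1!×3!×1!×4! = 288
prefactor² = (2J+1)×Δ×N² = 144/35
  k=0: +1/(0!×1!×2!×1!×0!×2!) = 1/4
  k=1: −1/(1!×0!×1!×0!×1!×3!) = -1/6
Σ = 1/12  ⇒  CG² = 144/35×1/12² = 1/35
CG = +√(1/35) = +0.169031

+√(1/35) = +0.169031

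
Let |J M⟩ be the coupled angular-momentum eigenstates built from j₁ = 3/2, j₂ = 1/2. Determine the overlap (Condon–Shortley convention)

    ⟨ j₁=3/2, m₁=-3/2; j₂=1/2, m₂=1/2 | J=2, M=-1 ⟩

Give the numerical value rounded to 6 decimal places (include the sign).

√[5·0!3!1!/5! · 0!3!1!0!1!3!] = √(9)
  +(−1)^0/∏(0,0,3,1,0,0)! = 1/6  (running 1/6)
⟨..|..⟩ = √(9)·(1/6) = +0.500000

+0.500000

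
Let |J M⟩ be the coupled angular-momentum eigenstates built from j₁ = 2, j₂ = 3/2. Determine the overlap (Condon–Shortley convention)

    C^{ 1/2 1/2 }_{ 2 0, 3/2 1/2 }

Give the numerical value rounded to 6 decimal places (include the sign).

j₁+j₂−J=3  J+j₁−j₂=1  J−j₁+j₂=0  j₁+j₂+J+1=5
(j₁±m₁, j₂±m₂, J±M) = (2,2,2,1,1,0)
P² = 4/5
sum k=2..2:
  [2] +1/2 = 1/2
S = 1/2
C² = P²·S² = 1/5 ; C = +0.447214

+√(1/5) = +0.447214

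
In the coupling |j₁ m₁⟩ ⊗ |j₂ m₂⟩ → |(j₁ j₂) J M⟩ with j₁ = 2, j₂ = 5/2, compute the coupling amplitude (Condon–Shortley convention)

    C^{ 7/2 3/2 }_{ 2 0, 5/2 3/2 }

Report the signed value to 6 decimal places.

triangle: 1!×3!×4!/9! = 144/362880
(j±m)!: 2!×2!×4!×1!×5!×2! = 23040
prefactor² = (2J+1)×Δ×N² = 512/7
  k=0: +1/(0!×1!×2!×4!×1!×0!) = 1/48
  k=1: −1/(1!×0!×1!×3!×2!×1!) = -1/12
Σ = -1/16  ⇒  CG² = 512/7×(-1/16)² = 2/7
CG = −√(2/7) = -0.534522

-0.534522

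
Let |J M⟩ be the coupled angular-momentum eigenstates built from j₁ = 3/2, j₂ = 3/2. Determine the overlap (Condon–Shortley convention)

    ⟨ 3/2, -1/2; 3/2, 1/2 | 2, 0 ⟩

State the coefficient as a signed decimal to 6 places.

-0.500000  (= −√(1/4))

triangle: 1!·2!·2!/6! = 4/720
(j±m)!: 1!·2!·2!·1!·2!·2! = 16
prefactor² = (2J+1)·Δ·N² = 4/9
  k=0: +1/(0!·1!·2!·2!·0!·0!) = 1/4
  k=1: −1/(1!·0!·1!·1!·1!·1!) = -1
Σ = -3/4  ⇒  CG² = 4/9·(-3/4)² = 1/4
CG = −√(1/4) = -0.500000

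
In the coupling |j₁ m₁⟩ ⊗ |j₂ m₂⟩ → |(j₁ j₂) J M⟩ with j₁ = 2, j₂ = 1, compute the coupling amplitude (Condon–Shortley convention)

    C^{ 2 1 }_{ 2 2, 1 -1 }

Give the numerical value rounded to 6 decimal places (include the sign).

triangle: 1!*3!*1!/6! = 6/720
(j±m)!: 4!*0!*0!*2!*3!*1! = 288
prefactor² = (2J+1)*Δ*N² = 12
  k=0: +1/(0!*1!*0!*0!*3!*1!) = 1/6
Σ = 1/6  ⇒  CG² = 12*1/6² = 1/3
CG = +√(1/3) = +0.577350

+0.577350  (= +√(1/3))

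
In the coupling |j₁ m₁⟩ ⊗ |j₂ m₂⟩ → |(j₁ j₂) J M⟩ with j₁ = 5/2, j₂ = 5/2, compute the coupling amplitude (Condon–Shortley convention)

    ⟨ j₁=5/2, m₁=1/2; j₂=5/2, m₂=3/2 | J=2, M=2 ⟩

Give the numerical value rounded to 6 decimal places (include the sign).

triangle: 3!×2!×2!/8! = 24/40320
(j±m)!: 3!×2!×4!×1!×4!×0! = 6912
prefactor² = (2J+1)×Δ×N² = 144/7
  k=2: +1/(2!×1!×0!×2!×2!×0!) = 1/8
Σ = 1/8  ⇒  CG² = 144/7×1/8² = 9/28
CG = +√(9/28) = +0.566947

+√(9/28) = +0.566947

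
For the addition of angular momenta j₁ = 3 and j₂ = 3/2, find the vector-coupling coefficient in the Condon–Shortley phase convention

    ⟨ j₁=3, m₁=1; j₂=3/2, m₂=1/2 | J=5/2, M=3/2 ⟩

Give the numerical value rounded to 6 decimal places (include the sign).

-0.591608  (= −√(7/20))

√[6·2!4!1!/8! · 4!2!2!1!4!1!] = √(576/35)
  +(−1)^1/∏(1,1,1,1,3,0)! = -1/6  (running -1/6)
  +(−1)^2/∏(2,0,0,0,4,1)! = 1/48  (running -7/48)
⟨..|..⟩ = √(576/35)·(-7/48) = -0.591608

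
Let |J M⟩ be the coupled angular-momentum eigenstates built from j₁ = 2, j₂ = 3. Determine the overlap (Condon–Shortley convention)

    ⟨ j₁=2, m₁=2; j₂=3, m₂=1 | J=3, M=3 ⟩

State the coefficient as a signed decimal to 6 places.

+√(1/6) = +0.408248

triangle: 2!·2!·4!/9! = 96/362880
(j±m)!: 4!·0!·4!·2!·6!·0! = 829440
prefactor² = (2J+1)·Δ·N² = 1536
  k=0: +1/(0!·2!·0!·4!·2!·0!) = 1/96
Σ = 1/96  ⇒  CG² = 1536·1/96² = 1/6
CG = +√(1/6) = +0.408248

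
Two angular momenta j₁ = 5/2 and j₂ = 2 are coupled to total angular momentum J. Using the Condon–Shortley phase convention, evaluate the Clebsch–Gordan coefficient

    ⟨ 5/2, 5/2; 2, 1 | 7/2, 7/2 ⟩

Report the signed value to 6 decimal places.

j₁+j₂−J=1  J+j₁−j₂=4  J−j₁+j₂=3  j₁+j₂+J+1=9
(j₁±m₁, j₂±m₂, J±M) = (5,0,3,1,7,0)
P² = 11520
sum k=0..0:
  [0] +1/144 = 1/144
S = 1/144
C² = P²·S² = 5/9 ; C = +0.745356

+0.745356  (= +√(5/9))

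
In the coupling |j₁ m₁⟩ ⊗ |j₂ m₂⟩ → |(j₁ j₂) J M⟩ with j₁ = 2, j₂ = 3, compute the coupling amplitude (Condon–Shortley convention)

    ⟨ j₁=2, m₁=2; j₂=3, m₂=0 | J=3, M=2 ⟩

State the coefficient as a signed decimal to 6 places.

+0.577350  (= +√(1/3))

j₁+j₂−J=2  J+j₁−j₂=2  J−j₁+j₂=4  j₁+j₂+J+1=9
(j₁±m₁, j₂±m₂, J±M) = (4,0,3,3,5,1)
P² = 192
sum k=0..0:
  [0] +1/24 = 1/24
S = 1/24
C² = P²·S² = 1/3 ; C = +0.577350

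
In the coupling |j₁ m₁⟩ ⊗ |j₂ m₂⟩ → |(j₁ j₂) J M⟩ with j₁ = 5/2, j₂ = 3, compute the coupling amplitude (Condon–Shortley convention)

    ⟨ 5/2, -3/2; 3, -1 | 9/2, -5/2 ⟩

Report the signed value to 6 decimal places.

j₁+j₂−J=1  J+j₁−j₂=4  J−j₁+j₂=5  j₁+j₂+J+1=11
(j₁±m₁, j₂±m₂, J±M) = (1,4,2,4,2,7)
P² = 92160/11
sum k=0..1:
  [0] +1/288 = 1/288
  [1] −1/144 = -1/144
S = -1/288
C² = P²·S² = 10/99 ; C = -0.317821

-0.317821  (= −√(10/99))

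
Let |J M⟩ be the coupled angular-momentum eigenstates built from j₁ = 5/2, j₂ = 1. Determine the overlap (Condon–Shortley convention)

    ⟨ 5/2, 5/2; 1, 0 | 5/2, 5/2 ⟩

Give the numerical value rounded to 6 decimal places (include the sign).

+0.845154  (= +√(5/7))

triangle: 1!*4!*1!/7! = 24/5040
(j±m)!: 5!*0!*1!*1!*5!*0! = 14400
prefactor² = (2J+1)*Δ*N² = 2880/7
  k=0: +1/(0!*1!*0!*1!*4!*0!) = 1/24
Σ = 1/24  ⇒  CG² = 2880/7*1/24² = 5/7
CG = +√(5/7) = +0.845154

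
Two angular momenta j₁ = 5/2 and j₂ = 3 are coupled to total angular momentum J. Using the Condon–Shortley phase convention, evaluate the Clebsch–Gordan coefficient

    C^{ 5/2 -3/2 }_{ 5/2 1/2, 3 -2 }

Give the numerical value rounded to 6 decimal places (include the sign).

−√(1/14) = -0.267261

triangle: 3!×2!×3!/9! = 72/362880
(j±m)!: 3!×2!×1!×5!×1!×4! = 34560
prefactor² = (2J+1)×Δ×N² = 288/7
  k=0: +1/(0!×3!×2!×1!×0!×2!) = 1/24
  k=1: −1/(1!×2!×1!×0!×1!×3!) = -1/12
Σ = -1/24  ⇒  CG² = 288/7×(-1/24)² = 1/14
CG = −√(1/14) = -0.267261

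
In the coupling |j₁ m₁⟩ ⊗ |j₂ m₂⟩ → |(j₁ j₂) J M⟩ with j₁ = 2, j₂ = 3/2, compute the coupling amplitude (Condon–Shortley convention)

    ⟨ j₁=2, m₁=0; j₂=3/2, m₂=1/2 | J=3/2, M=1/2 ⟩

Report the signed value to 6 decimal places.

√[4·2!2!1!/6! · 2!2!2!1!2!1!] = √(16/45)
  +(−1)^1/∏(1,1,1,1,1,0)! = -1  (running -1)
  +(−1)^2/∏(2,0,0,0,2,1)! = 1/4  (running -3/4)
⟨..|..⟩ = √(16/45)·(-3/4) = -0.447214

-0.447214  (= −√(1/5))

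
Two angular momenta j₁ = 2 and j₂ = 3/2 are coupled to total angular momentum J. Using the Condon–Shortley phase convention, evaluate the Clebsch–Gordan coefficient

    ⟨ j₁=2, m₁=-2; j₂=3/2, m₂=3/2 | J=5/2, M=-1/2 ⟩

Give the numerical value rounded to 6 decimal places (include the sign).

-0.414039

triangle: 1!*3!*2!/7! = 12/5040
(j±m)!: 0!*4!*3!*0!*2!*3! = 1728
prefactor² = (2J+1)*Δ*N² = 864/35
  k=1: −1/(1!*0!*3!*2!*0!*0!) = -1/12
Σ = -1/12  ⇒  CG² = 864/35*(-1/12)² = 6/35
CG = −√(6/35) = -0.414039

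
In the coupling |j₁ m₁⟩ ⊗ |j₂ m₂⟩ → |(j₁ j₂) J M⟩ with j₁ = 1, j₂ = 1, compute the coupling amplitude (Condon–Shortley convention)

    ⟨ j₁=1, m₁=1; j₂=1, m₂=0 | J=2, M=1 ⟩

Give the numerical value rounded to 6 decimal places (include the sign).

+0.707107

j₁+j₂−J=0  J+j₁−j₂=2  J−j₁+j₂=2  j₁+j₂+J+1=5
(j₁±m₁, j₂±m₂, J±M) = (2,0,1,1,3,1)
P² = 2
sum k=0..0:
  [0] +1/2 = 1/2
S = 1/2
C² = P²·S² = 1/2 ; C = +0.707107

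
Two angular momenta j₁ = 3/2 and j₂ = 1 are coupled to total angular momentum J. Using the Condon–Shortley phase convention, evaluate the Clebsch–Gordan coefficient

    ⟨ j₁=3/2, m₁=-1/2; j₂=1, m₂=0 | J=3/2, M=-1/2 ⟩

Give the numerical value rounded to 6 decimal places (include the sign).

j₁+j₂−J=1  J+j₁−j₂=2  J−j₁+j₂=1  j₁+j₂+J+1=5
(j₁±m₁, j₂±m₂, J±M) = (1,2,1,1,1,2)
P² = 4/15
sum k=0..1:
  [0] +1/2 = 1/2
  [1] −1/1 = -1
S = -1/2
C² = P²·S² = 1/15 ; C = -0.258199

−√(1/15) = -0.258199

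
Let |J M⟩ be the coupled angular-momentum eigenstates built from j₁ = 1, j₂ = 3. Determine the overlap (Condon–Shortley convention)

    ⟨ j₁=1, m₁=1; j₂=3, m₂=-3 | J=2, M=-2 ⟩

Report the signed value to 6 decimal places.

+√(5/7) = +0.845154

√[5·2!0!4!/7! · 2!0!0!6!0!4!] = √(11520/7)
  +(−1)^0/∏(0,2,0,0,0,4)! = 1/48  (running 1/48)
⟨..|..⟩ = √(11520/7)·(1/48) = +0.845154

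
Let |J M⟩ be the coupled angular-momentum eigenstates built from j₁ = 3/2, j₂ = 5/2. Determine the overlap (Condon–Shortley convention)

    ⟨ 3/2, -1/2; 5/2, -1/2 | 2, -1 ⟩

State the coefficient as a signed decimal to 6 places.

-0.545545

j₁+j₂−J=2  J+j₁−j₂=1  J−j₁+j₂=3  j₁+j₂+J+1=7
(j₁±m₁, j₂±m₂, J±M) = (1,2,2,3,1,3)
P² = 12/7
sum k=1..2:
  [1] −1/2 = -1/2
  [2] +1/12 = 1/12
S = -5/12
C² = P²·S² = 25/84 ; C = -0.545545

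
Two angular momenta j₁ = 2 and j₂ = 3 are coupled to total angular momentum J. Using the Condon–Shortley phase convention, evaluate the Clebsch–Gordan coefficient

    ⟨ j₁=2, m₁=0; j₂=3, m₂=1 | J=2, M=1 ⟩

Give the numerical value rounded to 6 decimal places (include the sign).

j₁+j₂−J=3  J+j₁−j₂=1  J−j₁+j₂=3  j₁+j₂+J+1=8
(j₁±m₁, j₂±m₂, J±M) = (2,2,4,2,3,1)
P² = 36/7
sum k=1..2:
  [1] −1/12 = -1/12
  [2] +1/4 = 1/4
S = 1/6
C² = P²·S² = 1/7 ; C = +0.377964

+√(1/7) = +0.377964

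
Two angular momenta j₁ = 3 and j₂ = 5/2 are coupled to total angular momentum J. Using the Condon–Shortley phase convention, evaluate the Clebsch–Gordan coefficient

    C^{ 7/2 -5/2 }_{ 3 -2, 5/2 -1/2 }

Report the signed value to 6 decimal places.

√[8·2!4!3!/10! · 1!5!2!3!1!6!] = √(4608/7)
  +(−1)^1/∏(1,1,4,1,0,2)! = -1/48  (running -1/48)
  +(−1)^2/∏(2,0,3,0,1,3)! = 1/72  (running -1/144)
⟨..|..⟩ = √(4608/7)·(-1/144) = -0.178174

-0.178174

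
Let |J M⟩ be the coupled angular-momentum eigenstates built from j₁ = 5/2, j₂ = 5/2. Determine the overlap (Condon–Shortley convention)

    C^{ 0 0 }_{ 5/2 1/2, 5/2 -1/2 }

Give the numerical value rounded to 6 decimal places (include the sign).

j₁+j₂−J=5  J+j₁−j₂=0  J−j₁+j₂=0  j₁+j₂+J+1=6
(j₁±m₁, j₂±m₂, J±M) = (3,2,2,3,0,0)
P² = 24
sum k=2..2:
  [2] +1/12 = 1/12
S = 1/12
C² = P²·S² = 1/6 ; C = +0.408248

+0.408248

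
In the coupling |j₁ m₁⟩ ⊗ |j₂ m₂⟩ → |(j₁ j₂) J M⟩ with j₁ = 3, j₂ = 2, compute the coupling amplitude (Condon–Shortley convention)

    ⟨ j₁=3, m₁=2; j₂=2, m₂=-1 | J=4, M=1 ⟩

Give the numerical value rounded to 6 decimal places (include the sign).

triangle: 1!·5!·3!/10! = 720/3628800
(j±m)!: 5!·1!·1!·3!·5!·3! = 518400
prefactor² = (2J+1)·Δ·N² = 6480/7
  k=0: +1/(0!·1!·1!·1!·4!·2!) = 1/48
  k=1: −1/(1!·0!·0!·0!·5!·3!) = -1/720
Σ = 7/360  ⇒  CG² = 6480/7·7/360² = 7/20
CG = +√(7/20) = +0.591608

+√(7/20) = +0.591608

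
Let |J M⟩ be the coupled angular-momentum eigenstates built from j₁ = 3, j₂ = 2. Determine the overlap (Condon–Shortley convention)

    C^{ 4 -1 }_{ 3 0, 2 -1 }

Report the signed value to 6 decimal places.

+0.462910  (= +√(3/14))

triangle: 1!·5!·3!/10! = 720/3628800
(j±m)!: 3!·3!·1!·3!·3!·5! = 155520
prefactor² = (2J+1)·Δ·N² = 1944/7
  k=0: +1/(0!·1!·3!·1!·2!·2!) = 1/24
  k=1: −1/(1!·0!·2!·0!·3!·3!) = -1/72
Σ = 1/36  ⇒  CG² = 1944/7·1/36² = 3/14
CG = +√(3/14) = +0.462910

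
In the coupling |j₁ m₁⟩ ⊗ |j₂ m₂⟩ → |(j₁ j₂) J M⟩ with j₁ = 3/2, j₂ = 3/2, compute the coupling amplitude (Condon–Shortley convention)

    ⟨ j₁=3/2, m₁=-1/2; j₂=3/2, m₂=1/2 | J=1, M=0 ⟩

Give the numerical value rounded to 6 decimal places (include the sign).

√[3·2!1!1!/5! · 1!2!2!1!1!1!] = √(1/5)
  +(−1)^1/∏(1,1,1,1,0,0)! = -1  (running -1)
  +(−1)^2/∏(2,0,0,0,1,1)! = 1/2  (running -1/2)
⟨..|..⟩ = √(1/5)·(-1/2) = -0.223607

−√(1/20) = -0.223607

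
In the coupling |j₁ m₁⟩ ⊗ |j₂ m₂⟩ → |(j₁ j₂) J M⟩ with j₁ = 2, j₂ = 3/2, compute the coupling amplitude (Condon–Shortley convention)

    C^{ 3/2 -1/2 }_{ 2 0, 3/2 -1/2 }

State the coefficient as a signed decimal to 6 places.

−√(1/5) ≈ -0.447214

√[4·2!2!1!/6! · 2!2!1!2!1!2!] = √(16/45)
  +(−1)^0/∏(0,2,2,1,0,0)! = 1/4  (running 1/4)
  +(−1)^1/∏(1,1,1,0,1,1)! = -1  (running -3/4)
⟨..|..⟩ = √(16/45)·(-3/4) = -0.447214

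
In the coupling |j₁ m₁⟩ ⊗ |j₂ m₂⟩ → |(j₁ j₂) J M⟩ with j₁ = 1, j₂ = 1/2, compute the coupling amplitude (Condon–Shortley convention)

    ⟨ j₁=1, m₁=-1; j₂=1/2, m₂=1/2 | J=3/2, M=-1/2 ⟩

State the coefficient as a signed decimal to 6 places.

+0.577350  (= +√(1/3))

√[4·0!2!1!/4! · 0!2!1!0!1!2!] = √(4/3)
  +(−1)^0/∏(0,0,2,1,0,0)! = 1/2  (running 1/2)
⟨..|..⟩ = √(4/3)·(1/2) = +0.577350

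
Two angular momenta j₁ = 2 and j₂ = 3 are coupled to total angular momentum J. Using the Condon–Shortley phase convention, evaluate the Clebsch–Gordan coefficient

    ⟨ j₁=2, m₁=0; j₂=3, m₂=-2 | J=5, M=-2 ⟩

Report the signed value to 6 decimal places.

+√(3/10) ≈ +0.547723

√[11·0!4!6!/11! · 2!2!1!5!3!7!] = √(69120)
  +(−1)^0/∏(0,0,2,1,2,5)! = 1/480  (running 1/480)
⟨..|..⟩ = √(69120)·(1/480) = +0.547723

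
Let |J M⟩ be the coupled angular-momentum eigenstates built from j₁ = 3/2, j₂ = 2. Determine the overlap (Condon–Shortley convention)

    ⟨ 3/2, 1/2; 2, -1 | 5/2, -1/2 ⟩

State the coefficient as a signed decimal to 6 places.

triangle: 1!·2!·3!/7! = 12/5040
(j±m)!: 2!·1!·1!·3!·2!·3! = 144
prefactor² = (2J+1)·Δ·N² = 72/35
  k=0: +1/(0!·1!·1!·1!·1!·2!) = 1/2
  k=1: −1/(1!·0!·0!·0!·2!·3!) = -1/12
Σ = 5/12  ⇒  CG² = 72/35·5/12² = 5/14
CG = +√(5/14) = +0.597614

+√(5/14) ≈ +0.597614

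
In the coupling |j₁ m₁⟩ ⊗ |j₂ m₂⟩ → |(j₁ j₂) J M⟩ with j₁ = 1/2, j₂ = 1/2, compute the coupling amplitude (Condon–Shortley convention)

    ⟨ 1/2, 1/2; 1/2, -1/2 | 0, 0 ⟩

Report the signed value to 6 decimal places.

triangle: 1!*0!*0!/2! = 1/2
(j±m)!: 1!*0!*0!*1!*0!*0! = 1
prefactor² = (2J+1)*Δ*N² = 1/2
  k=0: +1/(0!*1!*0!*0!*0!*0!) = 1
Σ = 1  ⇒  CG² = 1/2*1² = 1/2
CG = +√(1/2) = +0.707107

+0.707107  (= +√(1/2))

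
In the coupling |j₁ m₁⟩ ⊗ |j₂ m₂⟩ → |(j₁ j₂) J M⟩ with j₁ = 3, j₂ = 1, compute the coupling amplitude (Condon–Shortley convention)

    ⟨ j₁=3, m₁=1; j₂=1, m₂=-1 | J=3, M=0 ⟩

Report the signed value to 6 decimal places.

√[7·1!5!1!/8! · 4!2!0!2!3!3!] = √(72)
  +(−1)^0/∏(0,1,2,0,3,1)! = 1/12  (running 1/12)
⟨..|..⟩ = √(72)·(1/12) = +0.707107

+√(1/2) = +0.707107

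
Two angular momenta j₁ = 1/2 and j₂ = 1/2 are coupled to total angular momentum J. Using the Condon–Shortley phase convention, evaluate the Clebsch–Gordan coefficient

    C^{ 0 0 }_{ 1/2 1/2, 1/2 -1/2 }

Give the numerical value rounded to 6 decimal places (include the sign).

+√(1/2) = +0.707107

triangle: 1!*0!*0!/2! = 1/2
(j±m)!: 1!*0!*0!*1!*0!*0! = 1
prefactor² = (2J+1)*Δ*N² = 1/2
  k=0: +1/(0!*1!*0!*0!*0!*0!) = 1
Σ = 1  ⇒  CG² = 1/2*1² = 1/2
CG = +√(1/2) = +0.707107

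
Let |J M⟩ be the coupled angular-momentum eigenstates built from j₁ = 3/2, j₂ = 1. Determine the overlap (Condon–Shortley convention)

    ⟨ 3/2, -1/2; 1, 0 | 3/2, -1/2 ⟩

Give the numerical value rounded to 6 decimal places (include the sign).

−√(1/15) ≈ -0.258199

√[4·1!2!1!/5! · 1!2!1!1!1!2!] = √(4/15)
  +(−1)^0/∏(0,1,2,1,0,0)! = 1/2  (running 1/2)
  +(−1)^1/∏(1,0,1,0,1,1)! = -1  (running -1/2)
⟨..|..⟩ = √(4/15)·(-1/2) = -0.258199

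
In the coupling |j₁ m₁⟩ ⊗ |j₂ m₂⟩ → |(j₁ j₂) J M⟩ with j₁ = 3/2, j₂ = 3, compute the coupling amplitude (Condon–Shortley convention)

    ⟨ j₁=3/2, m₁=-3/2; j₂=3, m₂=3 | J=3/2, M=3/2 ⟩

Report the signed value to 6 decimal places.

j₁+j₂−J=3  J+j₁−j₂=0  J−j₁+j₂=3  j₁+j₂+J+1=7
(j₁±m₁, j₂±m₂, J±M) = (0,3,6,0,3,0)
P² = 5184/7
sum k=3..3:
  [3] −1/36 = -1/36
S = -1/36
C² = P²·S² = 4/7 ; C = -0.755929

-0.755929  (= −√(4/7))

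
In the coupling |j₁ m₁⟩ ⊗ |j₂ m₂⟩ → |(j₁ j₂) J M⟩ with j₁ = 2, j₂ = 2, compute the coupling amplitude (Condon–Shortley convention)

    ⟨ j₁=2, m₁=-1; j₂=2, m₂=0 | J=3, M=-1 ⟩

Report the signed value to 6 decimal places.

√[7·1!3!3!/8! · 1!3!2!2!2!4!] = √(36/5)
  +(−1)^0/∏(0,1,3,2,0,1)! = 1/12  (running 1/12)
  +(−1)^1/∏(1,0,2,1,1,2)! = -1/4  (running -1/6)
⟨..|..⟩ = √(36/5)·(-1/6) = -0.447214

-0.447214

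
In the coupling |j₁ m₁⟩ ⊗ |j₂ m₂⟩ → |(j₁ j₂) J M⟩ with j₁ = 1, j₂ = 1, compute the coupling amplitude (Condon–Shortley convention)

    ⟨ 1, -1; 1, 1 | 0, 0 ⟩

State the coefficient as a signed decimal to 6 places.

+√(1/3) = +0.577350

j₁+j₂−J=2  J+j₁−j₂=0  J−j₁+j₂=0  j₁+j₂+J+1=3
(j₁±m₁, j₂±m₂, J±M) = (0,2,2,0,0,0)
P² = 4/3
sum k=2..2:
  [2] +1/2 = 1/2
S = 1/2
C² = P²·S² = 1/3 ; C = +0.577350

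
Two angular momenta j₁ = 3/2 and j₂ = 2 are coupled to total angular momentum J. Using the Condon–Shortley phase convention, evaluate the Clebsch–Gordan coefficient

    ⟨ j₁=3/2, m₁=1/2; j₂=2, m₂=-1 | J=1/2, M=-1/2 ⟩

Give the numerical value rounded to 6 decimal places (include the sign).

−√(3/10) ≈ -0.547723

√[2·3!0!1!/5! · 2!1!1!3!0!1!] = √(6/5)
  +(−1)^1/∏(1,2,0,0,0,1)! = -1/2  (running -1/2)
⟨..|..⟩ = √(6/5)·(-1/2) = -0.547723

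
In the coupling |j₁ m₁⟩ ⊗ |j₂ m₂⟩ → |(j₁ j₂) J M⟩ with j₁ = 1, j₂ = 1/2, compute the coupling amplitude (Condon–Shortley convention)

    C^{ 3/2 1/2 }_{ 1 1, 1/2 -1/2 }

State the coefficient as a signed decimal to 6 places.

+√(1/3) = +0.577350

√[4·0!2!1!/4! · 2!0!0!1!2!1!] = √(4/3)
  +(−1)^0/∏(0,0,0,0,2,1)! = 1/2  (running 1/2)
⟨..|..⟩ = √(4/3)·(1/2) = +0.577350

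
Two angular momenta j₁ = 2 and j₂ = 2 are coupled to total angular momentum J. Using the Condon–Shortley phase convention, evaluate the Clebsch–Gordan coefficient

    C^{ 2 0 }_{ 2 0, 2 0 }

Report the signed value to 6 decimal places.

j₁+j₂−J=2  J+j₁−j₂=2  J−j₁+j₂=2  j₁+j₂+J+1=7
(j₁±m₁, j₂±m₂, J±M) = (2,2,2,2,2,2)
P² = 32/63
sum k=0..2:
  [0] +1/8 = 1/8
  [1] −1/1 = -1
  [2] +1/8 = 1/8
S = -3/4
C² = P²·S² = 2/7 ; C = -0.534522

−√(2/7) ≈ -0.534522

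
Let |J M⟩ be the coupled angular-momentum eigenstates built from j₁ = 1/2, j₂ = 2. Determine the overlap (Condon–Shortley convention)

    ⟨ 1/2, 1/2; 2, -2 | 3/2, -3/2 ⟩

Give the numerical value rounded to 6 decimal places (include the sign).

√[4·1!0!3!/5! · 1!0!0!4!0!3!] = √(144/5)
  +(−1)^0/∏(0,1,0,0,0,3)! = 1/6  (running 1/6)
⟨..|..⟩ = √(144/5)·(1/6) = +0.894427

+√(4/5) = +0.894427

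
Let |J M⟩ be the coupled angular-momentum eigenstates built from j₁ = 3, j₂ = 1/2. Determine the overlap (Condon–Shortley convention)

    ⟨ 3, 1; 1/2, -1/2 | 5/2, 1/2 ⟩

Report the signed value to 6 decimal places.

+√(4/7) = +0.755929

j₁+j₂−J=1  J+j₁−j₂=5  J−j₁+j₂=0  j₁+j₂+J+1=7
(j₁±m₁, j₂±m₂, J±M) = (4,2,0,1,3,2)
P² = 576/7
sum k=0..0:
  [0] +1/12 = 1/12
S = 1/12
C² = P²·S² = 4/7 ; C = +0.755929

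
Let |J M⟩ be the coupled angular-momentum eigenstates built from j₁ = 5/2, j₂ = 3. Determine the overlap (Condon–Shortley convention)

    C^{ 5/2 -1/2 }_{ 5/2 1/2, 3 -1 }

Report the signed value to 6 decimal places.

√[6·3!2!3!/9! · 3!2!2!4!2!3!] = √(288/35)
  +(−1)^0/∏(0,3,2,2,0,1)! = 1/24  (running 1/24)
  +(−1)^1/∏(1,2,1,1,1,2)! = -1/4  (running -5/24)
  +(−1)^2/∏(2,1,0,0,2,3)! = 1/24  (running -1/6)
⟨..|..⟩ = √(288/35)·(-1/6) = -0.478091

−√(8/35) = -0.478091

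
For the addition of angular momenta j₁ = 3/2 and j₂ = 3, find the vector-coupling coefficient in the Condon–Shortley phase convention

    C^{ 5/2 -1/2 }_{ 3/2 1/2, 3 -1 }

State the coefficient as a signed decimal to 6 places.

j₁+j₂−J=2  J+j₁−j₂=1  J−j₁+j₂=4  j₁+j₂+J+1=8
(j₁±m₁, j₂±m₂, J±M) = (2,1,2,4,2,3)
P² = 288/35
sum k=0..1:
  [0] +1/8 = 1/8
  [1] −1/6 = -1/6
S = -1/24
C² = P²·S² = 1/70 ; C = -0.119523

-0.119523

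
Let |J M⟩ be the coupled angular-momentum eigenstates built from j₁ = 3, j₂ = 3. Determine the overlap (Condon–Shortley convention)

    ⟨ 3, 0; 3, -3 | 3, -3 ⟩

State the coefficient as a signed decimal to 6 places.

+0.408248  (= +√(1/6))

√[7·3!3!3!/10! · 3!3!0!6!0!6!] = √(7776)
  +(−1)^0/∏(0,3,3,0,0,3)! = 1/216  (running 1/216)
⟨..|..⟩ = √(7776)·(1/216) = +0.408248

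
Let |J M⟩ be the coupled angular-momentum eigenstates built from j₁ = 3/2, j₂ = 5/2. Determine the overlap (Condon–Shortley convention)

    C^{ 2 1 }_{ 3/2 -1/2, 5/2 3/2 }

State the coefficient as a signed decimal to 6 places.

+0.154303  (= +√(1/42))

√[5·2!1!3!/7! · 1!2!4!1!3!1!] = √(24/7)
  +(−1)^1/∏(1,1,1,3,0,0)! = -1/6  (running -1/6)
  +(−1)^2/∏(2,0,0,2,1,1)! = 1/4  (running 1/12)
⟨..|..⟩ = √(24/7)·(1/12) = +0.154303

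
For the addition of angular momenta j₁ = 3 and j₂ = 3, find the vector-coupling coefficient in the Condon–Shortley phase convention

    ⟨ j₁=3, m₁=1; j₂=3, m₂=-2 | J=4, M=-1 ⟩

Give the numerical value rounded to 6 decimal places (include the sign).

+√(16/77) = +0.455842

triangle: 2!·4!·4!/11! = 1152/39916800
(j±m)!: 4!·2!·1!·5!·3!·5! = 4147200
prefactor² = (2J+1)·Δ·N² = 82944/77
  k=0: +1/(0!·2!·2!·1!·2!·3!) = 1/48
  k=1: −1/(1!·1!·1!·0!·3!·4!) = -1/144
Σ = 1/72  ⇒  CG² = 82944/77·1/72² = 16/77
CG = +√(16/77) = +0.455842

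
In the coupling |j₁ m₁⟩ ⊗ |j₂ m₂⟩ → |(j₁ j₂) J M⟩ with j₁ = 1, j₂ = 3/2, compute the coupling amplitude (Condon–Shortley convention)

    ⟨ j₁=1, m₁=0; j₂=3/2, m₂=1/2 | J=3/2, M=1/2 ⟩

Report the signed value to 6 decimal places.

−√(1/15) = -0.258199

triangle: 1!*1!*2!/5! = 2/120
(j±m)!: 1!*1!*2!*1!*2!*1! = 4
prefactor² = (2J+1)*Δ*N² = 4/15
  k=0: +1/(0!*1!*1!*2!*0!*0!) = 1/2
  k=1: −1/(1!*0!*0!*1!*1!*1!) = -1
Σ = -1/2  ⇒  CG² = 4/15*(-1/2)² = 1/15
CG = −√(1/15) = -0.258199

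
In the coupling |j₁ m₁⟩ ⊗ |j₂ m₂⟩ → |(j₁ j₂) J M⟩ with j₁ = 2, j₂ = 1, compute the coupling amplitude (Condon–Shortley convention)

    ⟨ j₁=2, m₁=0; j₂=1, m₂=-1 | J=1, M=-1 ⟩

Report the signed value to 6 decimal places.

triangle: 2!*2!*0!/5! = 4/120
(j±m)!: 2!*2!*0!*2!*0!*2! = 16
prefactor² = (2J+1)*Δ*N² = 8/5
  k=0: +1/(0!*2!*2!*0!*0!*0!) = 1/4
Σ = 1/4  ⇒  CG² = 8/5*1/4² = 1/10
CG = +√(1/10) = +0.316228

+0.316228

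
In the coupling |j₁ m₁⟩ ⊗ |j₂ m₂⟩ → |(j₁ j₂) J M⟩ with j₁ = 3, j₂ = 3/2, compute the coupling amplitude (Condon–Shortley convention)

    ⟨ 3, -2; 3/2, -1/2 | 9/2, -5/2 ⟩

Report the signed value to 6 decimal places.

+√(1/2) ≈ +0.707107

j₁+j₂−J=0  J+j₁−j₂=6  J−j₁+j₂=3  j₁+j₂+J+1=10
(j₁±m₁, j₂±m₂, J±M) = (1,5,1,2,2,7)
P² = 28800
sum k=0..0:
  [0] +1/240 = 1/240
S = 1/240
C² = P²·S² = 1/2 ; C = +0.707107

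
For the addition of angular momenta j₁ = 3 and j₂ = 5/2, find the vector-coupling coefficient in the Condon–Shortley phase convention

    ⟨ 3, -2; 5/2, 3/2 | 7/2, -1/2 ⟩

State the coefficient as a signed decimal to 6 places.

triangle: 2!*4!*3!/10! = 288/3628800
(j±m)!: 1!*5!*4!*1!*3!*4! = 414720
prefactor² = (2J+1)*Δ*N² = 9216/35
  k=1: −1/(1!*1!*4!*3!*0!*0!) = -1/144
  k=2: +1/(2!*0!*3!*2!*1!*1!) = 1/24
Σ = 5/144  ⇒  CG² = 9216/35*5/144² = 20/63
CG = +√(20/63) = +0.563436

+0.563436  (= +√(20/63))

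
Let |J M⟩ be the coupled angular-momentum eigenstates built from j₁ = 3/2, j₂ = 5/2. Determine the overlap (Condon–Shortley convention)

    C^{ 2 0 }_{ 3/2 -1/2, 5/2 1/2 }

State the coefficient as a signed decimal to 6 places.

triangle: 2!*1!*3!/7! = 12/5040
(j±m)!: 1!*2!*3!*2!*2!*2! = 96
prefactor² = (2J+1)*Δ*N² = 8/7
  k=1: −1/(1!*1!*1!*2!*0!*1!) = -1/2
  k=2: +1/(2!*0!*0!*1!*1!*2!) = 1/4
Σ = -1/4  ⇒  CG² = 8/7*(-1/4)² = 1/14
CG = −√(1/14) = -0.267261

−√(1/14) ≈ -0.267261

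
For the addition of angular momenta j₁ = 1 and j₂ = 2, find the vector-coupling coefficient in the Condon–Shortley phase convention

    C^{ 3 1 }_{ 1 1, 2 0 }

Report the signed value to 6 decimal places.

triangle: 0!×2!×4!/7! = 48/5040
(j±m)!: 2!×0!×2!×2!×4!×2! = 384
prefactor² = (2J+1)×Δ×N² = 128/5
  k=0: +1/(0!×0!×0!×2!×2!×2!) = 1/8
Σ = 1/8  ⇒  CG² = 128/5×1/8² = 2/5
CG = +√(2/5) = +0.632456

+0.632456  (= +√(2/5))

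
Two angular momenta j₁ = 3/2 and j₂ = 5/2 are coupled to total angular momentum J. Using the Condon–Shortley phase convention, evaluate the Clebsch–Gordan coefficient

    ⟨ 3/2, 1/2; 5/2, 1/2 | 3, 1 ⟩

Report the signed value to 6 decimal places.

+0.129099

√[7·1!2!4!/8! · 2!1!3!2!4!2!] = √(48/5)
  +(−1)^0/∏(0,1,1,3,1,1)! = 1/6  (running 1/6)
  +(−1)^1/∏(1,0,0,2,2,2)! = -1/8  (running 1/24)
⟨..|..⟩ = √(48/5)·(1/24) = +0.129099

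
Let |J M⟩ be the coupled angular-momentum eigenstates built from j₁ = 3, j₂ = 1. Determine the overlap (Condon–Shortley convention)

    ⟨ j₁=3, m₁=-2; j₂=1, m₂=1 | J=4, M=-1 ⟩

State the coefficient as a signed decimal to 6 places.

+√(3/28) = +0.327327

j₁+j₂−J=0  J+j₁−j₂=6  J−j₁+j₂=2  j₁+j₂+J+1=9
(j₁±m₁, j₂±m₂, J±M) = (1,5,2,0,3,5)
P² = 43200/7
sum k=0..0:
  [0] +1/240 = 1/240
S = 1/240
C² = P²·S² = 3/28 ; C = +0.327327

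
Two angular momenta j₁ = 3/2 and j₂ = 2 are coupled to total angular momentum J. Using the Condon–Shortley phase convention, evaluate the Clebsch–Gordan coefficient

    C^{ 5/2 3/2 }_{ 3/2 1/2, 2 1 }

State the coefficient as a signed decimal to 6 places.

triangle: 1!*2!*3!/7! = 12/5040
(j±m)!: 2!*1!*3!*1!*4!*1! = 288
prefactor² = (2J+1)*Δ*N² = 144/35
  k=0: +1/(0!*1!*1!*3!*1!*0!) = 1/6
  k=1: −1/(1!*0!*0!*2!*2!*1!) = -1/4
Σ = -1/12  ⇒  CG² = 144/35*(-1/12)² = 1/35
CG = −√(1/35) = -0.169031

−√(1/35) = -0.169031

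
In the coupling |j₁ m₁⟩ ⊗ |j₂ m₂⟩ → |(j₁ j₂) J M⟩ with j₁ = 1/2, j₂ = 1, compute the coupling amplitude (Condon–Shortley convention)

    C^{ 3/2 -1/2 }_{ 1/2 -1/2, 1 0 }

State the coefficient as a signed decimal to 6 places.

+√(2/3) ≈ +0.816497

j₁+j₂−J=0  J+j₁−j₂=1  J−j₁+j₂=2  j₁+j₂+J+1=4
(j₁±m₁, j₂±m₂, J±M) = (0,1,1,1,1,2)
P² = 2/3
sum k=0..0:
  [0] +1/1 = 1
S = 1
C² = P²·S² = 2/3 ; C = +0.816497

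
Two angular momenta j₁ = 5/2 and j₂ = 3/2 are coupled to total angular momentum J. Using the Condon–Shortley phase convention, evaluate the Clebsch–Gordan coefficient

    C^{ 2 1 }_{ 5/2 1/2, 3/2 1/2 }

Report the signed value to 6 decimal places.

√[5·2!3!1!/7! · 3!2!2!1!3!1!] = √(12/7)
  +(−1)^1/∏(1,1,1,1,2,0)! = -1/2  (running -1/2)
  +(−1)^2/∏(2,0,0,0,3,1)! = 1/12  (running -5/12)
⟨..|..⟩ = √(12/7)·(-5/12) = -0.545545

-0.545545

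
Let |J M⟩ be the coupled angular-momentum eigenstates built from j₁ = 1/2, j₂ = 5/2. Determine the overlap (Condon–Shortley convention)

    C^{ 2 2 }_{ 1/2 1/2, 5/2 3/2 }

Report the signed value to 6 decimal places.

√[5·1!0!4!/6! · 1!0!4!1!4!0!] = √(96)
  +(−1)^0/∏(0,1,0,4,0,0)! = 1/24  (running 1/24)
⟨..|..⟩ = √(96)·(1/24) = +0.408248

+√(1/6) ≈ +0.408248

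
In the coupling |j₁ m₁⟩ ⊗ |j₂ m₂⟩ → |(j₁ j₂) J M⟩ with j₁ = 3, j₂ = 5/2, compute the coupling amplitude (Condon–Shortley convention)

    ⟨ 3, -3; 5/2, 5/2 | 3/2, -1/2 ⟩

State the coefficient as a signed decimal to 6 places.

j₁+j₂−J=4  J+j₁−j₂=2  J−j₁+j₂=1  j₁+j₂+J+1=8
(j₁±m₁, j₂±m₂, J±M) = (0,6,5,0,1,2)
P² = 5760/7
sum k=4..4:
  [4] +1/48 = 1/48
S = 1/48
C² = P²·S² = 5/14 ; C = +0.597614

+√(5/14) = +0.597614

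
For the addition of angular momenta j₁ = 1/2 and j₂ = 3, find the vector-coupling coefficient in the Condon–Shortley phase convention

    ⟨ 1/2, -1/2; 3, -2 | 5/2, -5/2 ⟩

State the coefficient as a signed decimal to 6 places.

j₁+j₂−J=1  J+j₁−j₂=0  J−j₁+j₂=5  j₁+j₂+J+1=7
(j₁±m₁, j₂±m₂, J±M) = (0,1,1,5,0,5)
P² = 14400/7
sum k=1..1:
  [1] −1/120 = -1/120
S = -1/120
C² = P²·S² = 1/7 ; C = -0.377964

-0.377964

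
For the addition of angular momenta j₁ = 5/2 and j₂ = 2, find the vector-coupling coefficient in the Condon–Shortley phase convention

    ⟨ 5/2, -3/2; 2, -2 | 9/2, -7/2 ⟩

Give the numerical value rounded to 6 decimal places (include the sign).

triangle: 0!×5!×4!/10! = 2880/3628800
(j±m)!: 1!×4!×0!×4!×1!×8! = 23224320
prefactor² = (2J+1)×Δ×N² = 184320
  k=0: +1/(0!×0!×4!×0!×1!×4!) = 1/576
Σ = 1/576  ⇒  CG² = 184320×1/576² = 5/9
CG = +√(5/9) = +0.745356

+0.745356  (= +√(5/9))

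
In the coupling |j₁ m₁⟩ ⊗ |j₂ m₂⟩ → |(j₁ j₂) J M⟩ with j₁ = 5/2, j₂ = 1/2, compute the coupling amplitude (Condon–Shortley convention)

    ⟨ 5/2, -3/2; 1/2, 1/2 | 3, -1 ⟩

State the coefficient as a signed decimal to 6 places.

√[7·0!5!1!/7! · 1!4!1!0!2!4!] = √(192)
  +(−1)^0/∏(0,0,4,1,1,0)! = 1/24  (running 1/24)
⟨..|..⟩ = √(192)·(1/24) = +0.577350

+0.577350  (= +√(1/3))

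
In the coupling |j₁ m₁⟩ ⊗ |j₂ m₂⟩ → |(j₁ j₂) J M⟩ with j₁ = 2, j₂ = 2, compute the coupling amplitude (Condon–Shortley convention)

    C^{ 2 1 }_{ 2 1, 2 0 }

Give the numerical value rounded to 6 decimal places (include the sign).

−√(1/14) = -0.267261

j₁+j₂−J=2  J+j₁−j₂=2  J−j₁+j₂=2  j₁+j₂+J+1=7
(j₁±m₁, j₂±m₂, J±M) = (3,1,2,2,3,1)
P² = 8/7
sum k=0..1:
  [0] +1/4 = 1/4
  [1] −1/2 = -1/2
S = -1/4
C² = P²·S² = 1/14 ; C = -0.267261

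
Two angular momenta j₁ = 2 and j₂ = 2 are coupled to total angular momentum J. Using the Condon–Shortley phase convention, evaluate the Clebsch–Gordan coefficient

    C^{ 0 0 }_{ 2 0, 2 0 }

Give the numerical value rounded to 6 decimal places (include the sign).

+0.447214  (= +√(1/5))

j₁+j₂−J=4  J+j₁−j₂=0  J−j₁+j₂=0  j₁+j₂+J+1=5
(j₁±m₁, j₂±m₂, J±M) = (2,2,2,2,0,0)
P² = 16/5
sum k=2..2:
  [2] +1/4 = 1/4
S = 1/4
C² = P²·S² = 1/5 ; C = +0.447214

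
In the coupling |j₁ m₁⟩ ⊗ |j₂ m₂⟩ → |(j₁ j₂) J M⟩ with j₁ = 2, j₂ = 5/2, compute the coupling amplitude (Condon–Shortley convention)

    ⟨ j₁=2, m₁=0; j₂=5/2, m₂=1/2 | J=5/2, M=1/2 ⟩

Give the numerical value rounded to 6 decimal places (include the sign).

-0.478091  (= −√(8/35))

j₁+j₂−J=2  J+j₁−j₂=2  J−j₁+j₂=3  j₁+j₂+J+1=8
(j₁±m₁, j₂±m₂, J±M) = (2,2,3,2,3,2)
P² = 72/35
sum k=0..2:
  [0] +1/24 = 1/24
  [1] −1/2 = -1/2
  [2] +1/8 = 1/8
S = -1/3
C² = P²·S² = 8/35 ; C = -0.478091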